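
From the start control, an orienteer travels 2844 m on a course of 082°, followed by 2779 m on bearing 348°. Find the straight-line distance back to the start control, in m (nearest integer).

3835 m

Leg 1 (082°, 2844 m): east 2844 sin 82° = 2816.32, north 2844 cos 82° = 395.81
Leg 2 (348°, 2779 m): east 2779 sin 348° = -577.79, north 2779 cos 348° = 2718.27
Net: 2238.54 east, 3114.08 north. Distance = √((2238.54)² + (3114.08)²) = 3835.171 m.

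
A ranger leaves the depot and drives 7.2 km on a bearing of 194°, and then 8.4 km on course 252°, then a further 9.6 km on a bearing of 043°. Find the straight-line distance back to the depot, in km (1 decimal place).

4.1 km

Leg 1 (194°, 7.2 km): east 7.2 sin 194° = -1.74, north 7.2 cos 194° = -6.99
Leg 2 (252°, 8.4 km): east 8.4 sin 252° = -7.99, north 8.4 cos 252° = -2.60
Leg 3 (043°, 9.6 km): east 9.6 sin 43° = 6.55, north 9.6 cos 43° = 7.02
Net: -3.18 east, -2.56 north. Distance = √((-3.18)² + (-2.56)²) = 4.086 km.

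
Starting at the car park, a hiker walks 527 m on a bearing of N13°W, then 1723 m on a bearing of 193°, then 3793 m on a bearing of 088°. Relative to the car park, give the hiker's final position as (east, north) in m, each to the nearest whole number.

(3285, -1033)

Leg 1 (N13°W, 527 m): east 527 sin 347° = -118.55, north 527 cos 347° = 513.49
Leg 2 (193°, 1723 m): east 1723 sin 193° = -387.59, north 1723 cos 193° = -1678.84
Leg 3 (088°, 3793 m): east 3793 sin 88° = 3790.69, north 3793 cos 88° = 132.37
Summing: 3284.55 m east, -1032.97 m north → (3285, -1033).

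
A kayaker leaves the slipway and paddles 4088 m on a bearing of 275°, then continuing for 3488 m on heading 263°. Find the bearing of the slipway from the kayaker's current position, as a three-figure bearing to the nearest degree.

Leg 1 (275°, 4088 m): east 4088 sin 275° = -4072.44, north 4088 cos 275° = 356.29
Leg 2 (263°, 3488 m): east 3488 sin 263° = -3462.00, north 3488 cos 263° = -425.08
Net displacement: -7534.44 east, -68.79 north. Direction back to start is (7534.44, 68.79): bearing = atan2(7534.44, 68.79) mod 360° = 89.48° ≈ 089°.

089°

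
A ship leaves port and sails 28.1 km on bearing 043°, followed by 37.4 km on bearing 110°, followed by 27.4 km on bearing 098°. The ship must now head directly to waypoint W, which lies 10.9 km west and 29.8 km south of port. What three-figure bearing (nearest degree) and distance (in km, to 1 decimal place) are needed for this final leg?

250°, 98.3 km

Leg 1 (043°, 28.1 km): east 28.1 sin 43° = 19.16, north 28.1 cos 43° = 20.55
Leg 2 (110°, 37.4 km): east 37.4 sin 110° = 35.14, north 37.4 cos 110° = -12.79
Leg 3 (098°, 27.4 km): east 27.4 sin 98° = 27.13, north 27.4 cos 98° = -3.81
Current position: (81.44, 3.95). Target: (-10.9, -29.8). Remaining: Δeast = -92.34, Δnorth = -33.75.
Bearing = atan2(-92.34, -33.75) mod 360° = 249.93°; distance = √((-92.34)² + (-33.75)²) = 98.315 km.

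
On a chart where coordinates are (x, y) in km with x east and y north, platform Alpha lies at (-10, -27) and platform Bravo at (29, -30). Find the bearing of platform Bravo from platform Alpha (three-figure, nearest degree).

094°

Δeast = 29 − -10 = 39.00; Δnorth = -30 − -27 = -3.00.
Bearing = atan2(Δeast, Δnorth) mod 360° = 94.40° ≈ 094°.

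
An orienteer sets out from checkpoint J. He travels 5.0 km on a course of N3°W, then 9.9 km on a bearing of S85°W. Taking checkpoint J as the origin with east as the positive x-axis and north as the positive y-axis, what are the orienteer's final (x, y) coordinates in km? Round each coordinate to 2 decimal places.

(-10.12, 4.13)

Leg 1 (N3°W, 5.0 km): east 5.0 sin 357° = -0.26, north 5.0 cos 357° = 4.99
Leg 2 (S85°W, 9.9 km): east 9.9 sin 265° = -9.86, north 9.9 cos 265° = -0.86
Summing: -10.12 km east, 4.13 km north → (-10.12, 4.13).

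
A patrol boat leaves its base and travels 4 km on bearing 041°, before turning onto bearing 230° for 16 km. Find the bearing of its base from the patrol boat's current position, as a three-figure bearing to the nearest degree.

Leg 1 (041°, 4 km): east 4 sin 41° = 2.62, north 4 cos 41° = 3.02
Leg 2 (230°, 16 km): east 16 sin 230° = -12.26, north 16 cos 230° = -10.28
Net displacement: -9.63 east, -7.27 north. Direction back to start is (9.63, 7.27): bearing = atan2(9.63, 7.27) mod 360° = 52.97° ≈ 053°.

053°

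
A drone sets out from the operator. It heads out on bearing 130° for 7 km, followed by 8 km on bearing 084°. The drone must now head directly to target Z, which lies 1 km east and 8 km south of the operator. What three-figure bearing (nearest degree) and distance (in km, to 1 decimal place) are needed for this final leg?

Leg 1 (130°, 7 km): east 7 sin 130° = 5.36, north 7 cos 130° = -4.50
Leg 2 (084°, 8 km): east 8 sin 84° = 7.96, north 8 cos 84° = 0.84
Current position: (13.32, -3.66). Target: (1, -8). Remaining: Δeast = -12.32, Δnorth = -4.34.
Bearing = atan2(-12.32, -4.34) mod 360° = 250.61°; distance = √((-12.32)² + (-4.34)²) = 13.060 km.

251°, 13.1 km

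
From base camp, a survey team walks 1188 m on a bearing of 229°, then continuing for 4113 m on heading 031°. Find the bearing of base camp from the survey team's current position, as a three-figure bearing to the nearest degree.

204°

Leg 1 (229°, 1188 m): east 1188 sin 229° = -896.59, north 1188 cos 229° = -779.40
Leg 2 (031°, 4113 m): east 4113 sin 31° = 2118.35, north 4113 cos 31° = 3525.53
Net displacement: 1221.76 east, 2746.13 north. Direction back to start is (-1221.76, -2746.13): bearing = atan2(-1221.76, -2746.13) mod 360° = 203.98° ≈ 204°.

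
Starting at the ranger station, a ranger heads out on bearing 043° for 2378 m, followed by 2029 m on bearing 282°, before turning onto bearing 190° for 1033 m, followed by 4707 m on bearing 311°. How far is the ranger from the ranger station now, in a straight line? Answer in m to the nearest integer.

5888 m

Leg 1 (043°, 2378 m): east 2378 sin 43° = 1621.79, north 2378 cos 43° = 1739.16
Leg 2 (282°, 2029 m): east 2029 sin 282° = -1984.66, north 2029 cos 282° = 421.85
Leg 3 (190°, 1033 m): east 1033 sin 190° = -179.38, north 1033 cos 190° = -1017.31
Leg 4 (311°, 4707 m): east 4707 sin 311° = -3552.42, north 4707 cos 311° = 3088.07
Net: -4094.67 east, 4231.78 north. Distance = √((-4094.67)² + (4231.78)²) = 5888.481 m.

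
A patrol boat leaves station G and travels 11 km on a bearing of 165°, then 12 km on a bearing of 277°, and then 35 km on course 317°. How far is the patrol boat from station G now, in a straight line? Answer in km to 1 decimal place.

Leg 1 (165°, 11 km): east 11 sin 165° = 2.85, north 11 cos 165° = -10.63
Leg 2 (277°, 12 km): east 12 sin 277° = -11.91, north 12 cos 277° = 1.46
Leg 3 (317°, 35 km): east 35 sin 317° = -23.87, north 35 cos 317° = 25.60
Net: -32.93 east, 16.43 north. Distance = √((-32.93)² + (16.43)²) = 36.806 km.

36.8 km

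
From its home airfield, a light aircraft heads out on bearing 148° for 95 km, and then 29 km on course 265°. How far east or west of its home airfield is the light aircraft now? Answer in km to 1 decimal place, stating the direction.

Leg 1 (148°, 95 km): east 95 sin 148° = 50.34, north 95 cos 148° = -80.56
Leg 2 (265°, 29 km): east 29 sin 265° = -28.89, north 29 cos 265° = -2.53
Net east component: 21.45 km.

21.5 km east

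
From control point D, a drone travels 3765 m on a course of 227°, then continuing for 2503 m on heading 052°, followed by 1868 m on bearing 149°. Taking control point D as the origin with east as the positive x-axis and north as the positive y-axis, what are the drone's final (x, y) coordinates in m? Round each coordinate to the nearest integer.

Leg 1 (227°, 3765 m): east 3765 sin 227° = -2753.55, north 3765 cos 227° = -2567.72
Leg 2 (052°, 2503 m): east 2503 sin 52° = 1972.39, north 2503 cos 52° = 1541.00
Leg 3 (149°, 1868 m): east 1868 sin 149° = 962.09, north 1868 cos 149° = -1601.19
Summing: 180.94 m east, -2627.91 m north → (181, -2628).

(181, -2628)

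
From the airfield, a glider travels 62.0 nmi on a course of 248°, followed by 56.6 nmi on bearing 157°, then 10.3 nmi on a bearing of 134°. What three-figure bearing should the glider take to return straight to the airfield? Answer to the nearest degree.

019°

Leg 1 (248°, 62.0 nmi): east 62.0 sin 248° = -57.49, north 62.0 cos 248° = -23.23
Leg 2 (157°, 56.6 nmi): east 56.6 sin 157° = 22.12, north 56.6 cos 157° = -52.10
Leg 3 (134°, 10.3 nmi): east 10.3 sin 134° = 7.41, north 10.3 cos 134° = -7.15
Net displacement: -27.96 east, -82.48 north. Direction back to start is (27.96, 82.48): bearing = atan2(27.96, 82.48) mod 360° = 18.73° ≈ 019°.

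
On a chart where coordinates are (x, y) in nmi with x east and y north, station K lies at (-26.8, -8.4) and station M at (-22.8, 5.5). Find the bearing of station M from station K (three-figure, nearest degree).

Δeast = -22.8 − -26.8 = 4.00; Δnorth = 5.5 − -8.4 = 13.90.
Bearing = atan2(Δeast, Δnorth) mod 360° = 16.05° ≈ 016°.

016°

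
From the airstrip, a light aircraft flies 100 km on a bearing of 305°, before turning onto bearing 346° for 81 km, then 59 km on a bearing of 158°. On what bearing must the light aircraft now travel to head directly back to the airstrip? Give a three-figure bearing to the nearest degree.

Leg 1 (305°, 100 km): east 100 sin 305° = -81.92, north 100 cos 305° = 57.36
Leg 2 (346°, 81 km): east 81 sin 346° = -19.60, north 81 cos 346° = 78.59
Leg 3 (158°, 59 km): east 59 sin 158° = 22.10, north 59 cos 158° = -54.70
Net displacement: -79.41 east, 81.25 north. Direction back to start is (79.41, -81.25): bearing = atan2(79.41, -81.25) mod 360° = 135.66° ≈ 136°.

136°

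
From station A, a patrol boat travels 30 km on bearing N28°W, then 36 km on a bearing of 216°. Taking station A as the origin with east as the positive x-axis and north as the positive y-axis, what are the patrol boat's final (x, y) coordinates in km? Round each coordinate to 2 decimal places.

(-35.24, -2.64)

Leg 1 (N28°W, 30 km): east 30 sin 332° = -14.08, north 30 cos 332° = 26.49
Leg 2 (216°, 36 km): east 36 sin 216° = -21.16, north 36 cos 216° = -29.12
Summing: -35.24 km east, -2.64 km north → (-35.24, -2.64).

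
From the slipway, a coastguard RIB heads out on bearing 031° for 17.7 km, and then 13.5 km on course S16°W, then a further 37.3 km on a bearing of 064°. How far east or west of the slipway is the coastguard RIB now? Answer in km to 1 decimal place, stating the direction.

Leg 1 (031°, 17.7 km): east 17.7 sin 31° = 9.12, north 17.7 cos 31° = 15.17
Leg 2 (S16°W, 13.5 km): east 13.5 sin 196° = -3.72, north 13.5 cos 196° = -12.98
Leg 3 (064°, 37.3 km): east 37.3 sin 64° = 33.53, north 37.3 cos 64° = 16.35
Net east component: 38.92 km.

38.9 km east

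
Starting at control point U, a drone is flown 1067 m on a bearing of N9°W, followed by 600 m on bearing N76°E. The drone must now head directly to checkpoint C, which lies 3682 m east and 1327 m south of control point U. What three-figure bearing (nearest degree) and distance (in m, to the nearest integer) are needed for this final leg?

Leg 1 (N9°W, 1067 m): east 1067 sin 351° = -166.92, north 1067 cos 351° = 1053.86
Leg 2 (N76°E, 600 m): east 600 sin 76° = 582.18, north 600 cos 76° = 145.15
Current position: (415.26, 1199.02). Target: (3682, -1327). Remaining: Δeast = 3266.74, Δnorth = -2526.02.
Bearing = atan2(3266.74, -2526.02) mod 360° = 127.71°; distance = √((3266.74)² + (-2526.02)²) = 4129.448 m.

128°, 4129 m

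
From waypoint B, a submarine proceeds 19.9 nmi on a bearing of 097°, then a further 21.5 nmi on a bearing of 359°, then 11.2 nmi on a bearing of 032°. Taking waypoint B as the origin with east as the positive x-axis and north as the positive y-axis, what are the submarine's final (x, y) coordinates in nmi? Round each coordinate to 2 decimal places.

Leg 1 (097°, 19.9 nmi): east 19.9 sin 97° = 19.75, north 19.9 cos 97° = -2.43
Leg 2 (359°, 21.5 nmi): east 21.5 sin 359° = -0.38, north 21.5 cos 359° = 21.50
Leg 3 (032°, 11.2 nmi): east 11.2 sin 32° = 5.94, north 11.2 cos 32° = 9.50
Summing: 25.31 nmi east, 28.57 nmi north → (25.31, 28.57).

(25.31, 28.57)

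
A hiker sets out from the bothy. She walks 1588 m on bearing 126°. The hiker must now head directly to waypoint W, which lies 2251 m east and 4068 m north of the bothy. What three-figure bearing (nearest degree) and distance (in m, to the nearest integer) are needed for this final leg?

Leg 1 (126°, 1588 m): east 1588 sin 126° = 1284.72, north 1588 cos 126° = -933.40
Current position: (1284.72, -933.40). Target: (2251, 4068). Remaining: Δeast = 966.28, Δnorth = 5001.40.
Bearing = atan2(966.28, 5001.40) mod 360° = 10.93°; distance = √((966.28)² + (5001.40)²) = 5093.892 m.

011°, 5094 m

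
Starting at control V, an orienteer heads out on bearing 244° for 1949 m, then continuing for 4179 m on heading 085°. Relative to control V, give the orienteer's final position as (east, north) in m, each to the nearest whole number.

Leg 1 (244°, 1949 m): east 1949 sin 244° = -1751.75, north 1949 cos 244° = -854.39
Leg 2 (085°, 4179 m): east 4179 sin 85° = 4163.10, north 4179 cos 85° = 364.22
Summing: 2411.35 m east, -490.16 m north → (2411, -490).

(2411, -490)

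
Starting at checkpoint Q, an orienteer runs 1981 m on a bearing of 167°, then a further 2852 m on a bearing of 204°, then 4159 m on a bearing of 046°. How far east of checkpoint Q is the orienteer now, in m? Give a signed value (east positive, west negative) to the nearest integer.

2277 m

Leg 1 (167°, 1981 m): east 1981 sin 167° = 445.63, north 1981 cos 167° = -1930.23
Leg 2 (204°, 2852 m): east 2852 sin 204° = -1160.01, north 2852 cos 204° = -2605.43
Leg 3 (046°, 4159 m): east 4159 sin 46° = 2991.73, north 4159 cos 46° = 2889.08
Net east component: 2277.35 m.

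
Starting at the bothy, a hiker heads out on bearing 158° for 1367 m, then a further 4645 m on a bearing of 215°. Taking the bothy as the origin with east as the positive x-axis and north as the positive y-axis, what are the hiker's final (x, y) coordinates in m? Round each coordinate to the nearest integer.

(-2152, -5072)

Leg 1 (158°, 1367 m): east 1367 sin 158° = 512.09, north 1367 cos 158° = -1267.46
Leg 2 (215°, 4645 m): east 4645 sin 215° = -2664.26, north 4645 cos 215° = -3804.96
Summing: -2152.18 m east, -5072.42 m north → (-2152, -5072).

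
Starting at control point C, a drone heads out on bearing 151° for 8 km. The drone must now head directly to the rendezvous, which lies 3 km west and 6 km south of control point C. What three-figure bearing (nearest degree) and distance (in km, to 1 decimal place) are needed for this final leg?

Leg 1 (151°, 8 km): east 8 sin 151° = 3.88, north 8 cos 151° = -7.00
Current position: (3.88, -7.00). Target: (-3, -6). Remaining: Δeast = -6.88, Δnorth = 1.00.
Bearing = atan2(-6.88, 1.00) mod 360° = 278.25°; distance = √((-6.88)² + (1.00)²) = 6.950 km.

278°, 7.0 km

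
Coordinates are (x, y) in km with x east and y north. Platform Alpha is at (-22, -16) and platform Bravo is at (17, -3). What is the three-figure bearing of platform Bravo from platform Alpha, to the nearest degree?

072°

Δeast = 17 − -22 = 39.00; Δnorth = -3 − -16 = 13.00.
Bearing = atan2(Δeast, Δnorth) mod 360° = 71.57° ≈ 072°.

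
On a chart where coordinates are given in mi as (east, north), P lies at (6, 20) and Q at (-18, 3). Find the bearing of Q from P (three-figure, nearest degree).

235°

Δeast = -18 − 6 = -24.00; Δnorth = 3 − 20 = -17.00.
Bearing = atan2(Δeast, Δnorth) mod 360° = 234.69° ≈ 235°.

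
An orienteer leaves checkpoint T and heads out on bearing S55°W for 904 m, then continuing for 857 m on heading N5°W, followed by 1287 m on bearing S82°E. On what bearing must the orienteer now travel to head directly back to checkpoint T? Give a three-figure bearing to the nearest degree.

Leg 1 (S55°W, 904 m): east 904 sin 235° = -740.51, north 904 cos 235° = -518.51
Leg 2 (N5°W, 857 m): east 857 sin 355° = -74.69, north 857 cos 355° = 853.74
Leg 3 (S82°E, 1287 m): east 1287 sin 98° = 1274.48, north 1287 cos 98° = -179.12
Net displacement: 459.27 east, 156.11 north. Direction back to start is (-459.27, -156.11): bearing = atan2(-459.27, -156.11) mod 360° = 251.23° ≈ 251°.

251°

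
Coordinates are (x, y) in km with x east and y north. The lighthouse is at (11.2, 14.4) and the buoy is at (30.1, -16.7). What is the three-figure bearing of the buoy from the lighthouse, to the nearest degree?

149°

Δeast = 30.1 − 11.2 = 18.90; Δnorth = -16.7 − 14.4 = -31.10.
Bearing = atan2(Δeast, Δnorth) mod 360° = 148.71° ≈ 149°.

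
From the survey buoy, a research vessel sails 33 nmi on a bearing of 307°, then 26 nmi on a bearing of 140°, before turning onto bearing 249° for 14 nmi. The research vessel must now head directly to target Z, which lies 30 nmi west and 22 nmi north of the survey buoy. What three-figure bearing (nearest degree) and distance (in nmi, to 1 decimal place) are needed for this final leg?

345°, 28.0 nmi

Leg 1 (307°, 33 nmi): east 33 sin 307° = -26.35, north 33 cos 307° = 19.86
Leg 2 (140°, 26 nmi): east 26 sin 140° = 16.71, north 26 cos 140° = -19.92
Leg 3 (249°, 14 nmi): east 14 sin 249° = -13.07, north 14 cos 249° = -5.02
Current position: (-22.71, -5.07). Target: (-30, 22). Remaining: Δeast = -7.29, Δnorth = 27.07.
Bearing = atan2(-7.29, 27.07) mod 360° = 344.94°; distance = √((-7.29)² + (27.07)²) = 28.038 nmi.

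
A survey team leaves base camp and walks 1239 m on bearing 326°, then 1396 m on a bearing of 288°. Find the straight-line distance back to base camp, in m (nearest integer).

Leg 1 (326°, 1239 m): east 1239 sin 326° = -692.84, north 1239 cos 326° = 1027.18
Leg 2 (288°, 1396 m): east 1396 sin 288° = -1327.67, north 1396 cos 288° = 431.39
Net: -2020.51 east, 1458.57 north. Distance = √((-2020.51)² + (1458.57)²) = 2491.966 m.

2492 m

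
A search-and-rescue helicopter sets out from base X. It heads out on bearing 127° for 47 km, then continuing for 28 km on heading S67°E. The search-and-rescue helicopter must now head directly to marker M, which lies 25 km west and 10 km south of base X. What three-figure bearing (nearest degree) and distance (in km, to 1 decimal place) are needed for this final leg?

288°, 93.0 km

Leg 1 (127°, 47 km): east 47 sin 127° = 37.54, north 47 cos 127° = -28.29
Leg 2 (S67°E, 28 km): east 28 sin 113° = 25.77, north 28 cos 113° = -10.94
Current position: (63.31, -39.23). Target: (-25, -10). Remaining: Δeast = -88.31, Δnorth = 29.23.
Bearing = atan2(-88.31, 29.23) mod 360° = 288.31°; distance = √((-88.31)² + (29.23)²) = 93.020 km.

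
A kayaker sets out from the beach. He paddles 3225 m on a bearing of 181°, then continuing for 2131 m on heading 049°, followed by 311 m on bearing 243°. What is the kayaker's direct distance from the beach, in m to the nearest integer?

2345 m

Leg 1 (181°, 3225 m): east 3225 sin 181° = -56.28, north 3225 cos 181° = -3224.51
Leg 2 (049°, 2131 m): east 2131 sin 49° = 1608.29, north 2131 cos 49° = 1398.06
Leg 3 (243°, 311 m): east 311 sin 243° = -277.10, north 311 cos 243° = -141.19
Net: 1274.90 east, -1967.64 north. Distance = √((1274.90)² + (-1967.64)²) = 2344.561 m.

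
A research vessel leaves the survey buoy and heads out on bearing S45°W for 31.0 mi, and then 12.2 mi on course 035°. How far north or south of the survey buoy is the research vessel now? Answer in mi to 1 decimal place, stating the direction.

11.9 mi south

Leg 1 (S45°W, 31.0 mi): east 31.0 sin 225° = -21.92, north 31.0 cos 225° = -21.92
Leg 2 (035°, 12.2 mi): east 12.2 sin 35° = 7.00, north 12.2 cos 35° = 9.99
Net north component: -11.93 mi.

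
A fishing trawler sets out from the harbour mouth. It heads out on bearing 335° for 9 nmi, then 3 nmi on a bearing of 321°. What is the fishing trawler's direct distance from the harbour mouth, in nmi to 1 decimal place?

Leg 1 (335°, 9 nmi): east 9 sin 335° = -3.80, north 9 cos 335° = 8.16
Leg 2 (321°, 3 nmi): east 3 sin 321° = -1.89, north 3 cos 321° = 2.33
Net: -5.69 east, 10.49 north. Distance = √((-5.69)² + (10.49)²) = 11.933 nmi.

11.9 nmi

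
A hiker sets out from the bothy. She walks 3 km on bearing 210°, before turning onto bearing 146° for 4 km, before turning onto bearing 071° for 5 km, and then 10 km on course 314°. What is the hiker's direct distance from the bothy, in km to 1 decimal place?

3.2 km

Leg 1 (210°, 3 km): east 3 sin 210° = -1.50, north 3 cos 210° = -2.60
Leg 2 (146°, 4 km): east 4 sin 146° = 2.24, north 4 cos 146° = -3.32
Leg 3 (071°, 5 km): east 5 sin 71° = 4.73, north 5 cos 71° = 1.63
Leg 4 (314°, 10 km): east 10 sin 314° = -7.19, north 10 cos 314° = 6.95
Net: -1.73 east, 2.66 north. Distance = √((-1.73)² + (2.66)²) = 3.173 km.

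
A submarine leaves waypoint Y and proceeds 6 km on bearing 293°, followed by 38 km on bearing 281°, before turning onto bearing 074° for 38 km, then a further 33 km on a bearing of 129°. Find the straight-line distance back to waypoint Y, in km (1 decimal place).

19.4 km

Leg 1 (293°, 6 km): east 6 sin 293° = -5.52, north 6 cos 293° = 2.34
Leg 2 (281°, 38 km): east 38 sin 281° = -37.30, north 38 cos 281° = 7.25
Leg 3 (074°, 38 km): east 38 sin 74° = 36.53, north 38 cos 74° = 10.47
Leg 4 (129°, 33 km): east 33 sin 129° = 25.65, north 33 cos 129° = -20.77
Net: 19.35 east, -0.70 north. Distance = √((19.35)² + (-0.70)²) = 19.361 km.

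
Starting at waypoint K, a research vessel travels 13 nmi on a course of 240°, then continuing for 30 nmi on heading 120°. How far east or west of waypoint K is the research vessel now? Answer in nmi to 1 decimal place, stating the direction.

14.7 nmi east

Leg 1 (240°, 13 nmi): east 13 sin 240° = -11.26, north 13 cos 240° = -6.50
Leg 2 (120°, 30 nmi): east 30 sin 120° = 25.98, north 30 cos 120° = -15.00
Net east component: 14.72 nmi.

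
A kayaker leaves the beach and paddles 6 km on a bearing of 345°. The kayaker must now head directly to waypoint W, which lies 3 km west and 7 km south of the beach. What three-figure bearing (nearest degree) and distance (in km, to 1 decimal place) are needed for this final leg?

Leg 1 (345°, 6 km): east 6 sin 345° = -1.55, north 6 cos 345° = 5.80
Current position: (-1.55, 5.80). Target: (-3, -7). Remaining: Δeast = -1.45, Δnorth = -12.80.
Bearing = atan2(-1.45, -12.80) mod 360° = 186.45°; distance = √((-1.45)² + (-12.80)²) = 12.877 km.

186°, 12.9 km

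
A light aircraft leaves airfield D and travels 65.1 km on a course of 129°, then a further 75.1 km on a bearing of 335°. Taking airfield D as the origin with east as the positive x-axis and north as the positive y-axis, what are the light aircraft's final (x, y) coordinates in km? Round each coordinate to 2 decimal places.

Leg 1 (129°, 65.1 km): east 65.1 sin 129° = 50.59, north 65.1 cos 129° = -40.97
Leg 2 (335°, 75.1 km): east 75.1 sin 335° = -31.74, north 75.1 cos 335° = 68.06
Summing: 18.85 km east, 27.09 km north → (18.85, 27.09).

(18.85, 27.09)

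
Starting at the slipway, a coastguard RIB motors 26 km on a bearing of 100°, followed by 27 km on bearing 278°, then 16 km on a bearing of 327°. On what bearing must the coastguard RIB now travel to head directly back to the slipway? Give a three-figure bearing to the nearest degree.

142°

Leg 1 (100°, 26 km): east 26 sin 100° = 25.61, north 26 cos 100° = -4.51
Leg 2 (278°, 27 km): east 27 sin 278° = -26.74, north 27 cos 278° = 3.76
Leg 3 (327°, 16 km): east 16 sin 327° = -8.71, north 16 cos 327° = 13.42
Net displacement: -9.85 east, 12.66 north. Direction back to start is (9.85, -12.66): bearing = atan2(9.85, -12.66) mod 360° = 142.13° ≈ 142°.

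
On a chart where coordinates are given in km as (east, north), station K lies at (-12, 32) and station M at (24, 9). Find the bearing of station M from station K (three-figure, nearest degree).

123°

Δeast = 24 − -12 = 36.00; Δnorth = 9 − 32 = -23.00.
Bearing = atan2(Δeast, Δnorth) mod 360° = 122.57° ≈ 123°.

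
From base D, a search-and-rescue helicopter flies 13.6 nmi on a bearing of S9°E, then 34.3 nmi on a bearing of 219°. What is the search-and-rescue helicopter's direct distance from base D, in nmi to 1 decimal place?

44.6 nmi

Leg 1 (S9°E, 13.6 nmi): east 13.6 sin 171° = 2.13, north 13.6 cos 171° = -13.43
Leg 2 (219°, 34.3 nmi): east 34.3 sin 219° = -21.59, north 34.3 cos 219° = -26.66
Net: -19.46 east, -40.09 north. Distance = √((-19.46)² + (-40.09)²) = 44.561 nmi.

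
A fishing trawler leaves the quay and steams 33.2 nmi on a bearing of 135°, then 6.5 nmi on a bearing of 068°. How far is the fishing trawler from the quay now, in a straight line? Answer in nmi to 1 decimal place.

Leg 1 (135°, 33.2 nmi): east 33.2 sin 135° = 23.48, north 33.2 cos 135° = -23.48
Leg 2 (068°, 6.5 nmi): east 6.5 sin 68° = 6.03, north 6.5 cos 68° = 2.43
Net: 29.50 east, -21.04 north. Distance = √((29.50)² + (-21.04)²) = 36.237 nmi.

36.2 nmi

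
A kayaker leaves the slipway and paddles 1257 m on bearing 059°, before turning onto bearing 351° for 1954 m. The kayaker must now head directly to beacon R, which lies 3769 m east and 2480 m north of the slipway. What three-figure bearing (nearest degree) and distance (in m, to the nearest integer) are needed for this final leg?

092°, 2999 m

Leg 1 (059°, 1257 m): east 1257 sin 59° = 1077.46, north 1257 cos 59° = 647.40
Leg 2 (351°, 1954 m): east 1954 sin 351° = -305.67, north 1954 cos 351° = 1929.94
Current position: (771.79, 2577.35). Target: (3769, 2480). Remaining: Δeast = 2997.21, Δnorth = -97.35.
Bearing = atan2(2997.21, -97.35) mod 360° = 91.86°; distance = √((2997.21)² + (-97.35)²) = 2998.794 m.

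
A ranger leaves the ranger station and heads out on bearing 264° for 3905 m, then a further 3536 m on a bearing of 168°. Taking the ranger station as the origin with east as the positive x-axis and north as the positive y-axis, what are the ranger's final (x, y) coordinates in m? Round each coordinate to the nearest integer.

Leg 1 (264°, 3905 m): east 3905 sin 264° = -3883.61, north 3905 cos 264° = -408.18
Leg 2 (168°, 3536 m): east 3536 sin 168° = 735.18, north 3536 cos 168° = -3458.73
Summing: -3148.43 m east, -3866.91 m north → (-3148, -3867).

(-3148, -3867)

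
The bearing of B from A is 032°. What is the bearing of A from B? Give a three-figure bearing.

Back-bearing = 032° + 180° = 212°.

212°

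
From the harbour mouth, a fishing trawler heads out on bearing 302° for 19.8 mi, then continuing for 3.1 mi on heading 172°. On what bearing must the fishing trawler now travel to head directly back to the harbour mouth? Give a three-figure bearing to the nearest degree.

Leg 1 (302°, 19.8 mi): east 19.8 sin 302° = -16.79, north 19.8 cos 302° = 10.49
Leg 2 (172°, 3.1 mi): east 3.1 sin 172° = 0.43, north 3.1 cos 172° = -3.07
Net displacement: -16.36 east, 7.42 north. Direction back to start is (16.36, -7.42): bearing = atan2(16.36, -7.42) mod 360° = 114.40° ≈ 114°.

114°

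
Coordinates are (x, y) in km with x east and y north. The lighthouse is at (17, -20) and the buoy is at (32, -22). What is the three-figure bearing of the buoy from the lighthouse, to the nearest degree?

098°

Δeast = 32 − 17 = 15.00; Δnorth = -22 − -20 = -2.00.
Bearing = atan2(Δeast, Δnorth) mod 360° = 97.59° ≈ 098°.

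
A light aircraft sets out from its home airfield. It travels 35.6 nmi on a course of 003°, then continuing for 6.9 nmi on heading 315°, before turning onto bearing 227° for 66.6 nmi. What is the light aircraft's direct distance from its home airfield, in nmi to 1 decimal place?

52.0 nmi

Leg 1 (003°, 35.6 nmi): east 35.6 sin 3° = 1.86, north 35.6 cos 3° = 35.55
Leg 2 (315°, 6.9 nmi): east 6.9 sin 315° = -4.88, north 6.9 cos 315° = 4.88
Leg 3 (227°, 66.6 nmi): east 66.6 sin 227° = -48.71, north 66.6 cos 227° = -45.42
Net: -51.72 east, -4.99 north. Distance = √((-51.72)² + (-4.99)²) = 51.964 nmi.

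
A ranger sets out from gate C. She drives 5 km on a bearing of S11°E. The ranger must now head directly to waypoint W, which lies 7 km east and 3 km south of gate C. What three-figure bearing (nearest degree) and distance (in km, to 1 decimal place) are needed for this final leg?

Leg 1 (S11°E, 5 km): east 5 sin 169° = 0.95, north 5 cos 169° = -4.91
Current position: (0.95, -4.91). Target: (7, -3). Remaining: Δeast = 6.05, Δnorth = 1.91.
Bearing = atan2(6.05, 1.91) mod 360° = 72.48°; distance = √((6.05)² + (1.91)²) = 6.340 km.

072°, 6.3 km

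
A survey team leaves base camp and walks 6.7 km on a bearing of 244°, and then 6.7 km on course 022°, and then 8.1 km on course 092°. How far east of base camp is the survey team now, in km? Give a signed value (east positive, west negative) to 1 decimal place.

Leg 1 (244°, 6.7 km): east 6.7 sin 244° = -6.02, north 6.7 cos 244° = -2.94
Leg 2 (022°, 6.7 km): east 6.7 sin 22° = 2.51, north 6.7 cos 22° = 6.21
Leg 3 (092°, 8.1 km): east 8.1 sin 92° = 8.10, north 8.1 cos 92° = -0.28
Net east component: 4.58 km.

4.6 km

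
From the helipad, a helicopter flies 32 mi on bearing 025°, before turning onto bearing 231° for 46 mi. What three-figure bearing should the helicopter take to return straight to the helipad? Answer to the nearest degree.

090°

Leg 1 (025°, 32 mi): east 32 sin 25° = 13.52, north 32 cos 25° = 29.00
Leg 2 (231°, 46 mi): east 46 sin 231° = -35.75, north 46 cos 231° = -28.95
Net displacement: -22.22 east, 0.05 north. Direction back to start is (22.22, -0.05): bearing = atan2(22.22, -0.05) mod 360° = 90.14° ≈ 090°.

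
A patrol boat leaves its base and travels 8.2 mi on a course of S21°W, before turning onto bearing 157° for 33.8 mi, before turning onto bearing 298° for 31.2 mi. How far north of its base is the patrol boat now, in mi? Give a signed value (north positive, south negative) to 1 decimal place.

Leg 1 (S21°W, 8.2 mi): east 8.2 sin 201° = -2.94, north 8.2 cos 201° = -7.66
Leg 2 (157°, 33.8 mi): east 33.8 sin 157° = 13.21, north 33.8 cos 157° = -31.11
Leg 3 (298°, 31.2 mi): east 31.2 sin 298° = -27.55, north 31.2 cos 298° = 14.65
Net north component: -24.12 mi.

-24.1 mi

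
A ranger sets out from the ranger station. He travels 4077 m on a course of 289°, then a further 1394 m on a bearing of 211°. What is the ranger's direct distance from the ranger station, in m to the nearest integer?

Leg 1 (289°, 4077 m): east 4077 sin 289° = -3854.88, north 4077 cos 289° = 1327.34
Leg 2 (211°, 1394 m): east 1394 sin 211° = -717.96, north 1394 cos 211° = -1194.89
Net: -4572.84 east, 132.45 north. Distance = √((-4572.84)² + (132.45)²) = 4574.760 m.

4575 m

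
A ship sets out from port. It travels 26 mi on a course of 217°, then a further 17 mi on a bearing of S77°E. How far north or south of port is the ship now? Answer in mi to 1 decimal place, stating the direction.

Leg 1 (217°, 26 mi): east 26 sin 217° = -15.65, north 26 cos 217° = -20.76
Leg 2 (S77°E, 17 mi): east 17 sin 103° = 16.56, north 17 cos 103° = -3.82
Net north component: -24.59 mi.

24.6 mi south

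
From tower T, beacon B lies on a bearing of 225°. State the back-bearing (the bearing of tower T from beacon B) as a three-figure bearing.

Back-bearing = 225° − 180° = 045°.

045°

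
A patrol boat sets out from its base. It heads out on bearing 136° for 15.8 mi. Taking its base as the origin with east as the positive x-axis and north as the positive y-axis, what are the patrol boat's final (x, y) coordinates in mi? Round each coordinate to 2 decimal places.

(10.98, -11.37)

Leg 1 (136°, 15.8 mi): east 15.8 sin 136° = 10.98, north 15.8 cos 136° = -11.37
Summing: 10.98 mi east, -11.37 mi north → (10.98, -11.37).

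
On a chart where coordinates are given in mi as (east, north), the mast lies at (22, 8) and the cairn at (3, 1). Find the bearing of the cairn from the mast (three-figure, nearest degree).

250°

Δeast = 3 − 22 = -19.00; Δnorth = 1 − 8 = -7.00.
Bearing = atan2(Δeast, Δnorth) mod 360° = 249.78° ≈ 250°.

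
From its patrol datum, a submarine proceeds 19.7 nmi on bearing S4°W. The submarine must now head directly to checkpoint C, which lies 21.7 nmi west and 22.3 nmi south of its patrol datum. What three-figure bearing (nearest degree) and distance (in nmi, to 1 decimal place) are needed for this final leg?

263°, 20.5 nmi

Leg 1 (S4°W, 19.7 nmi): east 19.7 sin 184° = -1.37, north 19.7 cos 184° = -19.65
Current position: (-1.37, -19.65). Target: (-21.7, -22.3). Remaining: Δeast = -20.33, Δnorth = -2.65.
Bearing = atan2(-20.33, -2.65) mod 360° = 262.58°; distance = √((-20.33)² + (-2.65)²) = 20.498 nmi.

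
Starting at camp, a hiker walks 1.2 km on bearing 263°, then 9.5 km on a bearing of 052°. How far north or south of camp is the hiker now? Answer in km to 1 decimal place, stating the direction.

5.7 km north

Leg 1 (263°, 1.2 km): east 1.2 sin 263° = -1.19, north 1.2 cos 263° = -0.15
Leg 2 (052°, 9.5 km): east 9.5 sin 52° = 7.49, north 9.5 cos 52° = 5.85
Net north component: 5.70 km.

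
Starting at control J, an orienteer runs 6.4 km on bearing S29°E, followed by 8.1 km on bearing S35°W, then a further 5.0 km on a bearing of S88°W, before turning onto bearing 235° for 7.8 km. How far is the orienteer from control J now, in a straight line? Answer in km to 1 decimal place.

Leg 1 (S29°E, 6.4 km): east 6.4 sin 151° = 3.10, north 6.4 cos 151° = -5.60
Leg 2 (S35°W, 8.1 km): east 8.1 sin 215° = -4.65, north 8.1 cos 215° = -6.64
Leg 3 (S88°W, 5.0 km): east 5.0 sin 268° = -5.00, north 5.0 cos 268° = -0.17
Leg 4 (235°, 7.8 km): east 7.8 sin 235° = -6.39, north 7.8 cos 235° = -4.47
Net: -12.93 east, -16.88 north. Distance = √((-12.93)² + (-16.88)²) = 21.264 km.

21.3 km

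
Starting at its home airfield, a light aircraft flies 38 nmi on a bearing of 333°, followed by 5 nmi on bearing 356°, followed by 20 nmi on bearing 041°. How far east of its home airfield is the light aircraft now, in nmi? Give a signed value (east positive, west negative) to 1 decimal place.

-4.5 nmi

Leg 1 (333°, 38 nmi): east 38 sin 333° = -17.25, north 38 cos 333° = 33.86
Leg 2 (356°, 5 nmi): east 5 sin 356° = -0.35, north 5 cos 356° = 4.99
Leg 3 (041°, 20 nmi): east 20 sin 41° = 13.12, north 20 cos 41° = 15.09
Net east component: -4.48 nmi.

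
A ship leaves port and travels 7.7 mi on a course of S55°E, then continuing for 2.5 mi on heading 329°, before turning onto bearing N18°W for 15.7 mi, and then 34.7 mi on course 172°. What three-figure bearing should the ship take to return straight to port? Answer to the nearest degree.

Leg 1 (S55°E, 7.7 mi): east 7.7 sin 125° = 6.31, north 7.7 cos 125° = -4.42
Leg 2 (329°, 2.5 mi): east 2.5 sin 329° = -1.29, north 2.5 cos 329° = 2.14
Leg 3 (N18°W, 15.7 mi): east 15.7 sin 342° = -4.85, north 15.7 cos 342° = 14.93
Leg 4 (172°, 34.7 mi): east 34.7 sin 172° = 4.83, north 34.7 cos 172° = -34.36
Net displacement: 5.00 east, -21.70 north. Direction back to start is (-5.00, 21.70): bearing = atan2(-5.00, 21.70) mod 360° = 347.03° ≈ 347°.

347°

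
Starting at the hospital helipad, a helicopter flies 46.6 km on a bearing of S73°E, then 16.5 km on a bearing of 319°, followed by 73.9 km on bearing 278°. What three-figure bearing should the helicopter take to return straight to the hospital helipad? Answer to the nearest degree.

Leg 1 (S73°E, 46.6 km): east 46.6 sin 107° = 44.56, north 46.6 cos 107° = -13.62
Leg 2 (319°, 16.5 km): east 16.5 sin 319° = -10.82, north 16.5 cos 319° = 12.45
Leg 3 (278°, 73.9 km): east 73.9 sin 278° = -73.18, north 73.9 cos 278° = 10.28
Net displacement: -39.44 east, 9.11 north. Direction back to start is (39.44, -9.11): bearing = atan2(39.44, -9.11) mod 360° = 103.01° ≈ 103°.

103°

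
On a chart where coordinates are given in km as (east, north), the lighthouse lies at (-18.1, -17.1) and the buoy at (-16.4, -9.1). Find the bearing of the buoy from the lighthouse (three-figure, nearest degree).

012°

Δeast = -16.4 − -18.1 = 1.70; Δnorth = -9.1 − -17.1 = 8.00.
Bearing = atan2(Δeast, Δnorth) mod 360° = 12.00° ≈ 012°.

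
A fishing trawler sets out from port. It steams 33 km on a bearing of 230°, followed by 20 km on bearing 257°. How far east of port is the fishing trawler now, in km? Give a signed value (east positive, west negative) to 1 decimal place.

Leg 1 (230°, 33 km): east 33 sin 230° = -25.28, north 33 cos 230° = -21.21
Leg 2 (257°, 20 km): east 20 sin 257° = -19.49, north 20 cos 257° = -4.50
Net east component: -44.77 km.

-44.8 km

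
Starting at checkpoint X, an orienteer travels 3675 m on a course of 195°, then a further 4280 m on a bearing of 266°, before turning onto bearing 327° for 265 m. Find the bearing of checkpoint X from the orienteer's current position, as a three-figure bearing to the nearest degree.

Leg 1 (195°, 3675 m): east 3675 sin 195° = -951.16, north 3675 cos 195° = -3549.78
Leg 2 (266°, 4280 m): east 4280 sin 266° = -4269.57, north 4280 cos 266° = -298.56
Leg 3 (327°, 265 m): east 265 sin 327° = -144.33, north 265 cos 327° = 222.25
Net displacement: -5365.06 east, -3626.09 north. Direction back to start is (5365.06, 3626.09): bearing = atan2(5365.06, 3626.09) mod 360° = 55.95° ≈ 056°.

056°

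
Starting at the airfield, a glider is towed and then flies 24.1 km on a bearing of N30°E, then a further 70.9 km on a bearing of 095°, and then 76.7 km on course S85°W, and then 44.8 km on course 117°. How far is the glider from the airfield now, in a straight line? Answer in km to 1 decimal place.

47.8 km

Leg 1 (N30°E, 24.1 km): east 24.1 sin 30° = 12.05, north 24.1 cos 30° = 20.87
Leg 2 (095°, 70.9 km): east 70.9 sin 95° = 70.63, north 70.9 cos 95° = -6.18
Leg 3 (S85°W, 76.7 km): east 76.7 sin 265° = -76.41, north 76.7 cos 265° = -6.68
Leg 4 (117°, 44.8 km): east 44.8 sin 117° = 39.92, north 44.8 cos 117° = -20.34
Net: 46.19 east, -12.33 north. Distance = √((46.19)² + (-12.33)²) = 47.807 km.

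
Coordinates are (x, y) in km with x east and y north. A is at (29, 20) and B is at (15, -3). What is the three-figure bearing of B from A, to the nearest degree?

211°

Δeast = 15 − 29 = -14.00; Δnorth = -3 − 20 = -23.00.
Bearing = atan2(Δeast, Δnorth) mod 360° = 211.33° ≈ 211°.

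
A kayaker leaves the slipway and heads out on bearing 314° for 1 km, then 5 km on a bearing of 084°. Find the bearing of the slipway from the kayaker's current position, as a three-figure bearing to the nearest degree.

Leg 1 (314°, 1 km): east 1 sin 314° = -0.72, north 1 cos 314° = 0.69
Leg 2 (084°, 5 km): east 5 sin 84° = 4.97, north 5 cos 84° = 0.52
Net displacement: 4.25 east, 1.22 north. Direction back to start is (-4.25, -1.22): bearing = atan2(-4.25, -1.22) mod 360° = 254.03° ≈ 254°.

254°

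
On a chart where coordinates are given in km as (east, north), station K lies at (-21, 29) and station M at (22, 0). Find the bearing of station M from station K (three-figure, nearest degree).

124°

Δeast = 22 − -21 = 43.00; Δnorth = 0 − 29 = -29.00.
Bearing = atan2(Δeast, Δnorth) mod 360° = 124.00° ≈ 124°.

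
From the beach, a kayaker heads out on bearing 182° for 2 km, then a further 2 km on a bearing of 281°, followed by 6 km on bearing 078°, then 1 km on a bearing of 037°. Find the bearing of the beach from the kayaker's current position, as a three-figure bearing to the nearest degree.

Leg 1 (182°, 2 km): east 2 sin 182° = -0.07, north 2 cos 182° = -2.00
Leg 2 (281°, 2 km): east 2 sin 281° = -1.96, north 2 cos 281° = 0.38
Leg 3 (078°, 6 km): east 6 sin 78° = 5.87, north 6 cos 78° = 1.25
Leg 4 (037°, 1 km): east 1 sin 37° = 0.60, north 1 cos 37° = 0.80
Net displacement: 4.44 east, 0.43 north. Direction back to start is (-4.44, -0.43): bearing = atan2(-4.44, -0.43) mod 360° = 264.48° ≈ 264°.

264°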